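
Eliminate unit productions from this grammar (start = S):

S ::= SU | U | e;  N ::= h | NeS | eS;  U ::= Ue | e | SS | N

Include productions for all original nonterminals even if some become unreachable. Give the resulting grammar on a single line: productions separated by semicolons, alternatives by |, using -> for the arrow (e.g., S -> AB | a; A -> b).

S -> e | h | SS | SU | Ue | eS | NeS; N -> h | eS | NeS; U -> e | h | SS | Ue | eS | NeS

Unit productions: S->U, U->N.
Unit pairs (A ⇒* B via units): (S,N), (S,U), (U,N).
S: inherits non-unit rules of {N, S, U} → NeS | SS | SU | Ue | e | eS | h.
N: inherits non-unit rules of {N} → NeS | eS | h.
U: inherits non-unit rules of {N, U} → NeS | SS | Ue | e | eS | h.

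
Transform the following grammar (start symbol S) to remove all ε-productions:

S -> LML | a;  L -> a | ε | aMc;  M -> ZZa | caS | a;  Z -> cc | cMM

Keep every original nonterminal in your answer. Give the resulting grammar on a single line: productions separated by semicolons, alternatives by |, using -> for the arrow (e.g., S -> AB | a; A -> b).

S -> M | a | LM | ML | LML; L -> a | aMc; M -> a | ZZa | caS; Z -> cc | cMM

Nullable set: {L}.
S -> LML: L, L nullable, giving LM | LML | M | ML.
Drop L -> ε.
Unchanged (no nullable symbols): S -> a; L -> a; L -> aMc; M -> ZZa; M -> a; M -> caS; Z -> cMM; Z -> cc.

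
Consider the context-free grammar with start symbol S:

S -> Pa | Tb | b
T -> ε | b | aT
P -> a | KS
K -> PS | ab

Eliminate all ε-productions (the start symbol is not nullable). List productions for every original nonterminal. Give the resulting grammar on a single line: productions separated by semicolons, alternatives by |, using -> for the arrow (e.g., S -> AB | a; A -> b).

S -> b | Pa | Tb; K -> PS | ab; P -> a | KS; T -> a | b | aT

Nullable set: {T}.
S -> Tb: T nullable, giving Tb | b.
Drop T -> ε.
T -> aT: T nullable, giving a | aT.
Unchanged (no nullable symbols): S -> Pa; S -> b; K -> PS; K -> ab; P -> KS; P -> a; T -> b.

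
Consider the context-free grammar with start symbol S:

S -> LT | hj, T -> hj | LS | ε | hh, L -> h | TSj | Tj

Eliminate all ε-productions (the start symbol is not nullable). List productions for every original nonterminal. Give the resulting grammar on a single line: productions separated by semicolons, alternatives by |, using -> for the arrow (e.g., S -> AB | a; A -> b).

Nullable set: {T}.
S -> LT: T nullable, giving L | LT.
L -> TSj: T nullable, giving Sj | TSj.
L -> Tj: T nullable, giving Tj | j.
Drop T -> ε.
Unchanged (no nullable symbols): S -> hj; L -> h; T -> LS; T -> hh; T -> hj.

S -> L | LT | hj; L -> h | j | Sj | Tj | TSj; T -> LS | hh | hj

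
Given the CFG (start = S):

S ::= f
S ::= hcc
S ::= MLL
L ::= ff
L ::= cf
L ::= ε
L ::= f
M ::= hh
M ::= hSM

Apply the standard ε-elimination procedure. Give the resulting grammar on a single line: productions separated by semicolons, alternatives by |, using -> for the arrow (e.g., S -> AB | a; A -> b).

S -> M | f | ML | MLL | hcc; L -> f | cf | ff; M -> hh | hSM

Nullable set: {L}.
S -> MLL: L, L nullable, giving M | ML | MLL.
Drop L -> ε.
Unchanged (no nullable symbols): S -> f; S -> hcc; L -> cf; L -> f; L -> ff; M -> hSM; M -> hh.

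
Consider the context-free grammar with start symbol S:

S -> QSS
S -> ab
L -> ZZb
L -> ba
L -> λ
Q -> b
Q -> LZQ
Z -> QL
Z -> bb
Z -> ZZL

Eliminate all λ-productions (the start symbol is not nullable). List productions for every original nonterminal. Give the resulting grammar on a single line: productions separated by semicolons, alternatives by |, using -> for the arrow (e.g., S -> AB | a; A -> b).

S -> ab | QSS; L -> ba | ZZb; Q -> b | ZQ | LZQ; Z -> Q | QL | ZZ | bb | ZZL

Nullable set: {L}.
Drop L -> λ.
Q -> LZQ: L nullable, giving LZQ | ZQ.
Z -> QL: L nullable, giving Q | QL.
Z -> ZZL: L nullable, giving ZZ | ZZL.
Unchanged (no nullable symbols): S -> QSS; S -> ab; L -> ZZb; L -> ba; Q -> b; Z -> bb.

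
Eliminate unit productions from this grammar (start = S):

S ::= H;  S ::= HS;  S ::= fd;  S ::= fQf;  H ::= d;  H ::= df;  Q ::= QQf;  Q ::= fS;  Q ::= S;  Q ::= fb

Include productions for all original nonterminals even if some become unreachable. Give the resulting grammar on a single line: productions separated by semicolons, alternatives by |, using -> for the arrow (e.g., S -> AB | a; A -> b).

S -> d | HS | df | fd | fQf; H -> d | df; Q -> d | HS | df | fS | fb | fd | QQf | fQf

Unit productions: Q->S, S->H.
Unit pairs (A ⇒* B via units): (Q,H), (Q,S), (S,H).
S: inherits non-unit rules of {H, S} → HS | d | df | fQf | fd.
H: inherits non-unit rules of {H} → d | df.
Q: inherits non-unit rules of {H, Q, S} → HS | QQf | d | df | fQf | fS | fb | fd.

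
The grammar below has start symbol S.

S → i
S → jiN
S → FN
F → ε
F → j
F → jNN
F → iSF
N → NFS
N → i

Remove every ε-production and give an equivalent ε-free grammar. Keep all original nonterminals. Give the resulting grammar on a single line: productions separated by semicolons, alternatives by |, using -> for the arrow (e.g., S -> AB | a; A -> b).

Nullable set: {F}.
S -> FN: F nullable, giving FN | N.
Drop F -> ε.
F -> iSF: F nullable, giving iS | iSF.
N -> NFS: F nullable, giving NFS | NS.
Unchanged (no nullable symbols): S -> i; S -> jiN; F -> j; F -> jNN; N -> i.

S -> N | i | FN | jiN; F -> j | iS | iSF | jNN; N -> i | NS | NFS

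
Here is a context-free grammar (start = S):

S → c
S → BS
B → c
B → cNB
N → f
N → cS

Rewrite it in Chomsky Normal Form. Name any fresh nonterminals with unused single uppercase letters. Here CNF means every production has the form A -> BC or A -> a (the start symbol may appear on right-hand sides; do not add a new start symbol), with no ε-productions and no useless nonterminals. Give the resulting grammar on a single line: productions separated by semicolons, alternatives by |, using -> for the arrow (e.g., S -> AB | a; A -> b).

No ε-productions.
No unit productions to eliminate.
TERM: introduce A -> c and substitute in every rule of length ≥2.
BIN: B -> ANB becomes B -> AC, C -> NB.

S -> c | BS; A -> c; B -> c | AC; C -> NB; N -> f | AS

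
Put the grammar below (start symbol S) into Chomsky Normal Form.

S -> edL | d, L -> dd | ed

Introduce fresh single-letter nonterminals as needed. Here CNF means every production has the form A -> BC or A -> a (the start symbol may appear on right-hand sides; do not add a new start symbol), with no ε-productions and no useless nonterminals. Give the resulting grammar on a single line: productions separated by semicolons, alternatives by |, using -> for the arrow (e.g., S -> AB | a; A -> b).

No ε-productions.
No unit productions to eliminate.
TERM: introduce A -> d, B -> e and substitute in every rule of length ≥2.
BIN: S -> BAL becomes S -> BC, C -> AL.

S -> d | BC; A -> d; B -> e; C -> AL; L -> AA | BA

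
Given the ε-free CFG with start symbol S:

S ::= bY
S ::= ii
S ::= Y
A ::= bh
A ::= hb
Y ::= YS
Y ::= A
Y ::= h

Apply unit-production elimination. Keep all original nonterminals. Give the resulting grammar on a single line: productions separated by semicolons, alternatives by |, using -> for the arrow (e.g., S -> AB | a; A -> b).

Unit productions: S->Y, Y->A.
Unit pairs (A ⇒* B via units): (S,A), (S,Y), (Y,A).
S: inherits non-unit rules of {A, S, Y} → YS | bY | bh | h | hb | ii.
A: inherits non-unit rules of {A} → bh | hb.
Y: inherits non-unit rules of {A, Y} → YS | bh | h | hb.

S -> h | YS | bY | bh | hb | ii; A -> bh | hb; Y -> h | YS | bh | hb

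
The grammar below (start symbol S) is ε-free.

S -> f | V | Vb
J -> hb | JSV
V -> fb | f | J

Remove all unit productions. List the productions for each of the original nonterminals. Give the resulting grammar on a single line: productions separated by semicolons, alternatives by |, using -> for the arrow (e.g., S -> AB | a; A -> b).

Unit productions: S->V, V->J.
Unit pairs (A ⇒* B via units): (S,J), (S,V), (V,J).
S: inherits non-unit rules of {J, S, V} → JSV | Vb | f | fb | hb.
J: inherits non-unit rules of {J} → JSV | hb.
V: inherits non-unit rules of {J, V} → JSV | f | fb | hb.

S -> f | Vb | fb | hb | JSV; J -> hb | JSV; V -> f | fb | hb | JSV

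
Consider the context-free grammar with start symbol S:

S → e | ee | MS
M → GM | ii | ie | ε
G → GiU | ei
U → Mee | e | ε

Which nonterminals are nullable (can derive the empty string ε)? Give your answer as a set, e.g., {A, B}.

{M, U}

Directly nullable (have an ε-rule): {M, U}.
Not nullable: G, S — each has a terminal in every rule's right-hand side or depends on a non-nullable symbol.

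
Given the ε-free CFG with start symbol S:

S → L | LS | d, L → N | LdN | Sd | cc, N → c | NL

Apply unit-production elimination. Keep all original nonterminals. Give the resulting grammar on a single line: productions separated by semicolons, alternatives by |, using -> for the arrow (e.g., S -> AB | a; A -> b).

Unit productions: L->N, S->L.
Unit pairs (A ⇒* B via units): (L,N), (S,L), (S,N).
S: inherits non-unit rules of {L, N, S} → LS | LdN | NL | Sd | c | cc | d.
L: inherits non-unit rules of {L, N} → LdN | NL | Sd | c | cc.
N: inherits non-unit rules of {N} → NL | c.

S -> c | d | LS | NL | Sd | cc | LdN; L -> c | NL | Sd | cc | LdN; N -> c | NL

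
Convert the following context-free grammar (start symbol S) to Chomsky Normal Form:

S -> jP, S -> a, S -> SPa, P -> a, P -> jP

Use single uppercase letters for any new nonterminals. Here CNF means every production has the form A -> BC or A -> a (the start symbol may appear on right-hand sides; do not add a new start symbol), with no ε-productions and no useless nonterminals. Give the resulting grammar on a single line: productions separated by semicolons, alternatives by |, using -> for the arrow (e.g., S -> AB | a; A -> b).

S -> a | AP | SC; A -> j; B -> a; C -> PB; P -> a | AP

No ε-productions.
No unit productions to eliminate.
TERM: introduce B -> a, A -> j and substitute in every rule of length ≥2.
BIN: S -> SPB becomes S -> SC, C -> PB.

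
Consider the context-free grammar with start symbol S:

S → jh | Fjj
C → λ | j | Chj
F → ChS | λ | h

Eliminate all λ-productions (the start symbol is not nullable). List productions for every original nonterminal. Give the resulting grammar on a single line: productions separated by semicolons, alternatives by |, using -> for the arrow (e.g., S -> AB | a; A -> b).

Nullable set: {C, F}.
S -> Fjj: F nullable, giving Fjj | jj.
Drop C -> λ.
C -> Chj: C nullable, giving Chj | hj.
Drop F -> λ.
F -> ChS: C nullable, giving ChS | hS.
Unchanged (no nullable symbols): S -> jh; C -> j; F -> h.

S -> jh | jj | Fjj; C -> j | hj | Chj; F -> h | hS | ChS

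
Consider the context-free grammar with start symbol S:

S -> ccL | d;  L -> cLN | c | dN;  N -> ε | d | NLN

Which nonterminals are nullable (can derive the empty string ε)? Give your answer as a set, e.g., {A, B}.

{N}

Directly nullable (have an ε-rule): {N}.
Not nullable: L, S — each has a terminal in every rule's right-hand side or depends on a non-nullable symbol.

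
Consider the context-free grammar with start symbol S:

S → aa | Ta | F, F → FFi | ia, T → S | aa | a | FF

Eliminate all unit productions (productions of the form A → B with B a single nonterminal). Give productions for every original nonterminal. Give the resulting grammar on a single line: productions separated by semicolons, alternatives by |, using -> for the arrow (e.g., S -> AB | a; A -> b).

Unit productions: S->F, T->S.
Unit pairs (A ⇒* B via units): (S,F), (T,F), (T,S).
S: inherits non-unit rules of {F, S} → FFi | Ta | aa | ia.
F: inherits non-unit rules of {F} → FFi | ia.
T: inherits non-unit rules of {F, S, T} → FF | FFi | Ta | a | aa | ia.

S -> Ta | aa | ia | FFi; F -> ia | FFi; T -> a | FF | Ta | aa | ia | FFi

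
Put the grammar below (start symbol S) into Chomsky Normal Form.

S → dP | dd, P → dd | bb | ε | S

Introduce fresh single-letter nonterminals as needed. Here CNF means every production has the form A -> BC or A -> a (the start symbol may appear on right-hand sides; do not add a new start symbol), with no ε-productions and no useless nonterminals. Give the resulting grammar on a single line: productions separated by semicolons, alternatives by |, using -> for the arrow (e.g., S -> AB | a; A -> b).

Nullable: {P}; after ε-elimination: S -> d | dP | dd; P -> S | bb | dd.
After unit-elimination: S -> d | dP | dd; P -> d | bb | dP | dd.
TERM: introduce A -> b, B -> d and substitute in every rule of length ≥2.

S -> d | BB | BP; A -> b; B -> d; P -> d | AA | BB | BP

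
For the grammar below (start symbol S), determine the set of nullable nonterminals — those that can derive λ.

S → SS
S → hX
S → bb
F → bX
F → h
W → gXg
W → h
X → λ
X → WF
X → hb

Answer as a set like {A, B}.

{X}

Directly nullable (have an ε-rule): {X}.
Not nullable: F, S, W — each has a terminal in every rule's right-hand side or depends on a non-nullable symbol.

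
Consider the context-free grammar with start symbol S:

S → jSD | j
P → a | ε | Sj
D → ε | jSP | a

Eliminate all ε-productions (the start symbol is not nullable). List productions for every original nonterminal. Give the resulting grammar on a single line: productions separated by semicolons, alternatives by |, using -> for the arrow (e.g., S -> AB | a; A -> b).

Nullable set: {D, P}.
S -> jSD: D nullable, giving jS | jSD.
Drop D -> ε.
D -> jSP: P nullable, giving jS | jSP.
Drop P -> ε.
Unchanged (no nullable symbols): S -> j; D -> a; P -> Sj; P -> a.

S -> j | jS | jSD; D -> a | jS | jSP; P -> a | Sj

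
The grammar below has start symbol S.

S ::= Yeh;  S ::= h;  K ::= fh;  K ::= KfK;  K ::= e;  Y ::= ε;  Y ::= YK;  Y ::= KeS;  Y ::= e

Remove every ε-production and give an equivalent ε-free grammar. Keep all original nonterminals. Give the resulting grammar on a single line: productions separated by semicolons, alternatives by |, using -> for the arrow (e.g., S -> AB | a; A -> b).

S -> h | eh | Yeh; K -> e | fh | KfK; Y -> K | e | YK | KeS

Nullable set: {Y}.
S -> Yeh: Y nullable, giving Yeh | eh.
Drop Y -> ε.
Y -> YK: Y nullable, giving K | YK.
Unchanged (no nullable symbols): S -> h; K -> KfK; K -> e; K -> fh; Y -> KeS; Y -> e.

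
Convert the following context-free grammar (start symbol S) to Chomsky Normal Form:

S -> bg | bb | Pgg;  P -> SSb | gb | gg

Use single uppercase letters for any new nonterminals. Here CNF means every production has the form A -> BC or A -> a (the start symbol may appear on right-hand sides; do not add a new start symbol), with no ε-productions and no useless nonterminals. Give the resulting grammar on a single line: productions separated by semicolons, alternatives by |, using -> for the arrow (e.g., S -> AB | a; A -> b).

No ε-productions.
No unit productions to eliminate.
TERM: introduce A -> b, B -> g and substitute in every rule of length ≥2.
BIN: P -> SSA becomes P -> SC, C -> SA; S -> PBB becomes S -> PD, D -> BB.

S -> AA | AB | PD; A -> b; B -> g; C -> SA; D -> BB; P -> BA | BB | SC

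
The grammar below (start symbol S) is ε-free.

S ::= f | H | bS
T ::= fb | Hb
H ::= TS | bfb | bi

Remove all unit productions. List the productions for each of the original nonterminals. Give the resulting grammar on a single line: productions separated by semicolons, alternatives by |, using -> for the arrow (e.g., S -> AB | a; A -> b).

Unit productions: S->H.
Unit pairs (A ⇒* B via units): (S,H).
S: inherits non-unit rules of {H, S} → TS | bS | bfb | bi | f.
H: inherits non-unit rules of {H} → TS | bfb | bi.
T: inherits non-unit rules of {T} → Hb | fb.

S -> f | TS | bS | bi | bfb; H -> TS | bi | bfb; T -> Hb | fb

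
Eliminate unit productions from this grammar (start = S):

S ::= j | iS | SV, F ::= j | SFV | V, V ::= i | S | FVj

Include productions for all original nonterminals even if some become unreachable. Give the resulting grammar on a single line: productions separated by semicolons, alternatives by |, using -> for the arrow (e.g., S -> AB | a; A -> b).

S -> j | SV | iS; F -> i | j | SV | iS | FVj | SFV; V -> i | j | SV | iS | FVj

Unit productions: F->V, V->S.
Unit pairs (A ⇒* B via units): (F,S), (F,V), (V,S).
S: inherits non-unit rules of {S} → SV | iS | j.
F: inherits non-unit rules of {F, S, V} → FVj | SFV | SV | i | iS | j.
V: inherits non-unit rules of {S, V} → FVj | SV | i | iS | j.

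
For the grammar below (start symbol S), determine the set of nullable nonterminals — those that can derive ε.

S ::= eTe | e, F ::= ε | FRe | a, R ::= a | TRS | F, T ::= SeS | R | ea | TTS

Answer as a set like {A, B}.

Directly nullable (have an ε-rule): {F}.
R is nullable via R -> F (every symbol on the right is already known nullable).
T is nullable via T -> R (every symbol on the right is already known nullable).
Not nullable: S — each has a terminal in every rule's right-hand side or depends on a non-nullable symbol.

{F, R, T}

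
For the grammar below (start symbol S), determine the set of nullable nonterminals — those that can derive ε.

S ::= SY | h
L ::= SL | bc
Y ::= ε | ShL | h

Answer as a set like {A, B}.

{Y}

Directly nullable (have an ε-rule): {Y}.
Not nullable: L, S — each has a terminal in every rule's right-hand side or depends on a non-nullable symbol.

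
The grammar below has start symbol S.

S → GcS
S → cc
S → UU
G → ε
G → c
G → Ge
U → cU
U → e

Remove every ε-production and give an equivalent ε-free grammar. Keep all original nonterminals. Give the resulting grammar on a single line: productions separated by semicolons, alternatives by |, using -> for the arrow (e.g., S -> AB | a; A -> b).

Nullable set: {G}.
S -> GcS: G nullable, giving GcS | cS.
Drop G -> ε.
G -> Ge: G nullable, giving Ge | e.
Unchanged (no nullable symbols): S -> UU; S -> cc; G -> c; U -> cU; U -> e.

S -> UU | cS | cc | GcS; G -> c | e | Ge; U -> e | cU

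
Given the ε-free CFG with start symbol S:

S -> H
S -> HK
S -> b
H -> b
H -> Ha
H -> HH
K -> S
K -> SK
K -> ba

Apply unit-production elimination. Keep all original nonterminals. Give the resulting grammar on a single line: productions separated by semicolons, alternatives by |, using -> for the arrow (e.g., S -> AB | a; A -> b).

Unit productions: K->S, S->H.
Unit pairs (A ⇒* B via units): (K,H), (K,S), (S,H).
S: inherits non-unit rules of {H, S} → HH | HK | Ha | b.
H: inherits non-unit rules of {H} → HH | Ha | b.
K: inherits non-unit rules of {H, K, S} → HH | HK | Ha | SK | b | ba.

S -> b | HH | HK | Ha; H -> b | HH | Ha; K -> b | HH | HK | Ha | SK | ba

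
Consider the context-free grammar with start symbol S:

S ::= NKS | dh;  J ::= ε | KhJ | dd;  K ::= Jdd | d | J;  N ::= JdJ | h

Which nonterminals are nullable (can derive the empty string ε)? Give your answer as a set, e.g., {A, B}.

Directly nullable (have an ε-rule): {J}.
K is nullable via K -> J (every symbol on the right is already known nullable).
Not nullable: N, S — each has a terminal in every rule's right-hand side or depends on a non-nullable symbol.

{J, K}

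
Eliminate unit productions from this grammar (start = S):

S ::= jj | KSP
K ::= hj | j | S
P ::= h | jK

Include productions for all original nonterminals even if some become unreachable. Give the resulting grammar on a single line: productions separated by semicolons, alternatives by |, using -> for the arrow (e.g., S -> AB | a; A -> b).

S -> jj | KSP; K -> j | hj | jj | KSP; P -> h | jK

Unit productions: K->S.
Unit pairs (A ⇒* B via units): (K,S).
S: inherits non-unit rules of {S} → KSP | jj.
K: inherits non-unit rules of {K, S} → KSP | hj | j | jj.
P: inherits non-unit rules of {P} → h | jK.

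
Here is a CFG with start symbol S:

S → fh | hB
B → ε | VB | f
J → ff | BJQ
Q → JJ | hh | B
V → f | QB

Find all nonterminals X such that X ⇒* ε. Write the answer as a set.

Directly nullable (have an ε-rule): {B}.
Q is nullable via Q -> B (every symbol on the right is already known nullable).
V is nullable via V -> QB (every symbol on the right is already known nullable).
Not nullable: J, S — each has a terminal in every rule's right-hand side or depends on a non-nullable symbol.

{B, Q, V}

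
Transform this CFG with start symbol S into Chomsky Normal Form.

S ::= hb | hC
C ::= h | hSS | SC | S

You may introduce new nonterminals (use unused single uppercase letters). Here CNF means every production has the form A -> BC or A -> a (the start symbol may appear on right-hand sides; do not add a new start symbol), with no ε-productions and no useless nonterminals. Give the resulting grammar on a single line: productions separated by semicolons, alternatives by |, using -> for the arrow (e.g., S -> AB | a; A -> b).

S -> AB | AC; A -> h; B -> b; C -> h | AB | AC | AD | SC; D -> SS

No ε-productions.
After unit-elimination: S -> hC | hb; C -> h | SC | hC | hb | hSS.
TERM: introduce B -> b, A -> h and substitute in every rule of length ≥2.
BIN: C -> ASS becomes C -> AD, D -> SS.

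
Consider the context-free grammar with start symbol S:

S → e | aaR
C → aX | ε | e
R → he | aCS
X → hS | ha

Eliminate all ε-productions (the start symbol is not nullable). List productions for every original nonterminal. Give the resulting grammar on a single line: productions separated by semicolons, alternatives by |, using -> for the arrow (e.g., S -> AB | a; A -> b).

S -> e | aaR; C -> e | aX; R -> aS | he | aCS; X -> hS | ha

Nullable set: {C}.
Drop C -> ε.
R -> aCS: C nullable, giving aCS | aS.
Unchanged (no nullable symbols): S -> aaR; S -> e; C -> aX; C -> e; R -> he; X -> hS; X -> ha.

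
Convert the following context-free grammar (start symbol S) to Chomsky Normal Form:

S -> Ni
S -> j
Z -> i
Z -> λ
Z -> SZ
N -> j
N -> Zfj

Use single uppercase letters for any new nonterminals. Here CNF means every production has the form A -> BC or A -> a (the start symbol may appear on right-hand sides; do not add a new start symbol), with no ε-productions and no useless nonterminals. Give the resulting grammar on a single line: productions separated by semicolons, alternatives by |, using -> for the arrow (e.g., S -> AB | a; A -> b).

S -> j | NC; A -> f; B -> j; C -> i; D -> AB; N -> j | AB | ZD; Z -> i | j | NC | SZ

Nullable: {Z}; after ε-elimination: S -> j | Ni; N -> j | fj | Zfj; Z -> S | i | SZ.
After unit-elimination: S -> j | Ni; N -> j | fj | Zfj; Z -> i | j | Ni | SZ.
TERM: introduce A -> f, C -> i, B -> j and substitute in every rule of length ≥2.
BIN: N -> ZAB becomes N -> ZD, D -> AB.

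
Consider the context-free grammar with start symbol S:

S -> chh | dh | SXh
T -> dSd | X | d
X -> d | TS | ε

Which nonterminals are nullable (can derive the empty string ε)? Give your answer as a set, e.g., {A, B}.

Directly nullable (have an ε-rule): {X}.
T is nullable via T -> X (every symbol on the right is already known nullable).
Not nullable: S — each has a terminal in every rule's right-hand side or depends on a non-nullable symbol.

{T, X}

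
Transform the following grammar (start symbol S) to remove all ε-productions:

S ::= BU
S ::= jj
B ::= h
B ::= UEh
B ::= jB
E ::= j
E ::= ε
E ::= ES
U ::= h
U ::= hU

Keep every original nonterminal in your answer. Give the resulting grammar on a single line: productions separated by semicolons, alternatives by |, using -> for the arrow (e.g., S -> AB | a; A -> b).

Nullable set: {E}.
B -> UEh: E nullable, giving UEh | Uh.
Drop E -> ε.
E -> ES: E nullable, giving ES | S.
Unchanged (no nullable symbols): S -> BU; S -> jj; B -> h; B -> jB; E -> j; U -> h; U -> hU.

S -> BU | jj; B -> h | Uh | jB | UEh; E -> S | j | ES; U -> h | hU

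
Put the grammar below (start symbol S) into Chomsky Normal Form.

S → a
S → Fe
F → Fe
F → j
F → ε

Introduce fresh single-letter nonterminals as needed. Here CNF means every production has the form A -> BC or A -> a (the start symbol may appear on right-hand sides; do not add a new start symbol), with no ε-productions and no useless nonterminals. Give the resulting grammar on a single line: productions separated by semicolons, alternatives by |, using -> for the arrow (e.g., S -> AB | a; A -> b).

Nullable: {F}; after ε-elimination: S -> a | e | Fe; F -> e | j | Fe.
No unit productions to eliminate.
TERM: introduce A -> e and substitute in every rule of length ≥2.

S -> a | e | FA; A -> e; F -> e | j | FA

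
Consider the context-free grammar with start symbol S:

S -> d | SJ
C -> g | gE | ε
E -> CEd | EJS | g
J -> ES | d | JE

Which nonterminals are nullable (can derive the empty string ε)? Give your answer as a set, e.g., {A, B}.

{C}

Directly nullable (have an ε-rule): {C}.
Not nullable: E, J, S — each has a terminal in every rule's right-hand side or depends on a non-nullable symbol.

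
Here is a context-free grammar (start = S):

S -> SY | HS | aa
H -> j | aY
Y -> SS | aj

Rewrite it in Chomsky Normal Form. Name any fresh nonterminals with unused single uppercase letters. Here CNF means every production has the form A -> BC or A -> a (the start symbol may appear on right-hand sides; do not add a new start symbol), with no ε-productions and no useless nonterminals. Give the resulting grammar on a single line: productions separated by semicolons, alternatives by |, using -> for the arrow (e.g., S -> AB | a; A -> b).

No ε-productions.
No unit productions to eliminate.
TERM: introduce A -> a, B -> j and substitute in every rule of length ≥2.

S -> AA | HS | SY; A -> a; B -> j; H -> j | AY; Y -> AB | SS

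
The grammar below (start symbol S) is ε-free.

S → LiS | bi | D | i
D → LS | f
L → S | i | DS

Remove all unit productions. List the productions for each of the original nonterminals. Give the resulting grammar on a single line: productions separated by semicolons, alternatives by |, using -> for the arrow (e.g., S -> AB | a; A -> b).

S -> f | i | LS | bi | LiS; D -> f | LS; L -> f | i | DS | LS | bi | LiS

Unit productions: L->S, S->D.
Unit pairs (A ⇒* B via units): (L,D), (L,S), (S,D).
S: inherits non-unit rules of {D, S} → LS | LiS | bi | f | i.
D: inherits non-unit rules of {D} → LS | f.
L: inherits non-unit rules of {D, L, S} → DS | LS | LiS | bi | f | i.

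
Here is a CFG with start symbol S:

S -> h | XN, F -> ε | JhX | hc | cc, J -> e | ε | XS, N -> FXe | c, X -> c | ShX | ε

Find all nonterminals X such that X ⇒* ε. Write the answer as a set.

Directly nullable (have an ε-rule): {F, J, X}.
Not nullable: N, S — each has a terminal in every rule's right-hand side or depends on a non-nullable symbol.

{F, J, X}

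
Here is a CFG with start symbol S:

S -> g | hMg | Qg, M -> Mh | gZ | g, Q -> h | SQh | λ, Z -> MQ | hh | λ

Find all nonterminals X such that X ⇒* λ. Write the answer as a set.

{Q, Z}

Directly nullable (have an ε-rule): {Q, Z}.
Not nullable: M, S — each has a terminal in every rule's right-hand side or depends on a non-nullable symbol.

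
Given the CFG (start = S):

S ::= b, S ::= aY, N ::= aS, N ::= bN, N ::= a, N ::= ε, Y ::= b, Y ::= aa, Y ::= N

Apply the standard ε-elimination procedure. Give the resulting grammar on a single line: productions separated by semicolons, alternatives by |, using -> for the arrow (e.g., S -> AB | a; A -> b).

S -> a | b | aY; N -> a | b | aS | bN; Y -> N | b | aa

Nullable set: {N, Y}.
S -> aY: Y nullable, giving a | aY.
Drop N -> ε.
N -> bN: N nullable, giving b | bN.
Y -> N: N nullable, giving N.
Unchanged (no nullable symbols): S -> b; N -> a; N -> aS; Y -> aa; Y -> b.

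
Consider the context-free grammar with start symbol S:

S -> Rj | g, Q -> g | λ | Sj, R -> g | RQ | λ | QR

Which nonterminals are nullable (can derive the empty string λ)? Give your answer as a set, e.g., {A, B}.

{Q, R}

Directly nullable (have an ε-rule): {Q, R}.
Not nullable: S — each has a terminal in every rule's right-hand side or depends on a non-nullable symbol.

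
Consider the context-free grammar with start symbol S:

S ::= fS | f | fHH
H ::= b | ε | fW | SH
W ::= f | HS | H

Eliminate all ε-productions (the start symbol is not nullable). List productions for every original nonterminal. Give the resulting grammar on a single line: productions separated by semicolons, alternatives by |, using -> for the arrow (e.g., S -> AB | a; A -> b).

S -> f | fH | fS | fHH; H -> S | b | f | SH | fW; W -> H | S | f | HS

Nullable set: {H, W}.
S -> fHH: H, H nullable, giving f | fH | fHH.
Drop H -> ε.
H -> SH: H nullable, giving S | SH.
H -> fW: W nullable, giving f | fW.
W -> H: H nullable, giving H.
W -> HS: H nullable, giving HS | S.
Unchanged (no nullable symbols): S -> f; S -> fS; H -> b; W -> f.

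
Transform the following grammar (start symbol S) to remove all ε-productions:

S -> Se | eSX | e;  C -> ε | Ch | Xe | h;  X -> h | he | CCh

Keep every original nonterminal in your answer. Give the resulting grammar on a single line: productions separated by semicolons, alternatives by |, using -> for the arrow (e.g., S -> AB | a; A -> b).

Nullable set: {C}.
Drop C -> ε.
C -> Ch: C nullable, giving Ch | h.
X -> CCh: C, C nullable, giving CCh | Ch | h.
Unchanged (no nullable symbols): S -> Se; S -> e; S -> eSX; C -> Xe; C -> h; X -> h; X -> he.

S -> e | Se | eSX; C -> h | Ch | Xe; X -> h | Ch | he | CCh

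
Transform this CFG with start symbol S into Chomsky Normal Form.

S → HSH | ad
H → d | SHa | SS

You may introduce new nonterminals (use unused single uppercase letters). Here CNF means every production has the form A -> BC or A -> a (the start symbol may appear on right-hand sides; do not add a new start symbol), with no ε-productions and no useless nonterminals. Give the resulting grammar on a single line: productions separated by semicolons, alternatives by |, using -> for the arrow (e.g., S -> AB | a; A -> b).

S -> AB | HD; A -> a; B -> d; C -> HA; D -> SH; H -> d | SC | SS

No ε-productions.
No unit productions to eliminate.
TERM: introduce A -> a, B -> d and substitute in every rule of length ≥2.
BIN: H -> SHA becomes H -> SC, C -> HA; S -> HSH becomes S -> HD, D -> SH.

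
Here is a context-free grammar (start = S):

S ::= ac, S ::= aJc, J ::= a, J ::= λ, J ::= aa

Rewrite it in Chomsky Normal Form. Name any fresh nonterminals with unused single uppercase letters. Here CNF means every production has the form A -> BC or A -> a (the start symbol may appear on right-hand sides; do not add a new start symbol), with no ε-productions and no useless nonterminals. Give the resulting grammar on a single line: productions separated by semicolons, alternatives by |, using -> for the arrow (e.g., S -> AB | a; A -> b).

S -> AB | AC; A -> a; B -> c; C -> JB; J -> a | AA

Nullable: {J}; after ε-elimination: S -> ac | aJc; J -> a | aa.
No unit productions to eliminate.
TERM: introduce A -> a, B -> c and substitute in every rule of length ≥2.
BIN: S -> AJB becomes S -> AC, C -> JB.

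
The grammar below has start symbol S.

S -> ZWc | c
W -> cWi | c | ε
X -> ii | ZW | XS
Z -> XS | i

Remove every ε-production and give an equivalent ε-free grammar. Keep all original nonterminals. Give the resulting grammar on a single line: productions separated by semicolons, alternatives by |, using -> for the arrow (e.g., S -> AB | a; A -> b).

S -> c | Zc | ZWc; W -> c | ci | cWi; X -> Z | XS | ZW | ii; Z -> i | XS

Nullable set: {W}.
S -> ZWc: W nullable, giving ZWc | Zc.
Drop W -> ε.
W -> cWi: W nullable, giving cWi | ci.
X -> ZW: W nullable, giving Z | ZW.
Unchanged (no nullable symbols): S -> c; W -> c; X -> XS; X -> ii; Z -> XS; Z -> i.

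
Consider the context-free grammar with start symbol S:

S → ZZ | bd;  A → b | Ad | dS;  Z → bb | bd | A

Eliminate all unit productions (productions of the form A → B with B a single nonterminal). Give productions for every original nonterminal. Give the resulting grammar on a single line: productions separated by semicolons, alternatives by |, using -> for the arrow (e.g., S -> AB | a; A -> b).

Unit productions: Z->A.
Unit pairs (A ⇒* B via units): (Z,A).
S: inherits non-unit rules of {S} → ZZ | bd.
A: inherits non-unit rules of {A} → Ad | b | dS.
Z: inherits non-unit rules of {A, Z} → Ad | b | bb | bd | dS.

S -> ZZ | bd; A -> b | Ad | dS; Z -> b | Ad | bb | bd | dS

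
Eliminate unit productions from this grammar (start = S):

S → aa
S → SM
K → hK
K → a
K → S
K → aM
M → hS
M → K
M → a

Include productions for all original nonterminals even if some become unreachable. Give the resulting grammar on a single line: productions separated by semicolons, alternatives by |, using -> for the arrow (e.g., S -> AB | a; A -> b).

S -> SM | aa; K -> a | SM | aM | aa | hK; M -> a | SM | aM | aa | hK | hS

Unit productions: K->S, M->K.
Unit pairs (A ⇒* B via units): (K,S), (M,K), (M,S).
S: inherits non-unit rules of {S} → SM | aa.
K: inherits non-unit rules of {K, S} → SM | a | aM | aa | hK.
M: inherits non-unit rules of {K, M, S} → SM | a | aM | aa | hK | hS.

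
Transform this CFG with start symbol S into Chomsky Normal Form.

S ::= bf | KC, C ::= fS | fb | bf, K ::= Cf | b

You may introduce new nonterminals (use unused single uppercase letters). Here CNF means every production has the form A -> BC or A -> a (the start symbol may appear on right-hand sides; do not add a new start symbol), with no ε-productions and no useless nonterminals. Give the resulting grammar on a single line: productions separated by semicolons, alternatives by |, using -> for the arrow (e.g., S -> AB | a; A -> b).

S -> AB | KC; A -> b; B -> f; C -> AB | BA | BS; K -> b | CB

No ε-productions.
No unit productions to eliminate.
TERM: introduce A -> b, B -> f and substitute in every rule of length ≥2.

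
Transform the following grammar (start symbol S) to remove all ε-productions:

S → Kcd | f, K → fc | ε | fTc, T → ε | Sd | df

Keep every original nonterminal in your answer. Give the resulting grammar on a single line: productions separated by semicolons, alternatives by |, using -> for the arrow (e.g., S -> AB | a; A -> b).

Nullable set: {K, T}.
S -> Kcd: K nullable, giving Kcd | cd.
Drop K -> ε.
K -> fTc: T nullable, giving fTc | fc.
Drop T -> ε.
Unchanged (no nullable symbols): S -> f; K -> fc; T -> Sd; T -> df.

S -> f | cd | Kcd; K -> fc | fTc; T -> Sd | df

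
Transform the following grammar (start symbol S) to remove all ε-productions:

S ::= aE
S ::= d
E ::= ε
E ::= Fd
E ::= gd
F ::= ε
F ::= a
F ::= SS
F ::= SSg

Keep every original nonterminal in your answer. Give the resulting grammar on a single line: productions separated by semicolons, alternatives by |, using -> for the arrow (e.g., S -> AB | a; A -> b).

S -> a | d | aE; E -> d | Fd | gd; F -> a | SS | SSg

Nullable set: {E, F}.
S -> aE: E nullable, giving a | aE.
Drop E -> ε.
E -> Fd: F nullable, giving Fd | d.
Drop F -> ε.
Unchanged (no nullable symbols): S -> d; E -> gd; F -> SS; F -> SSg; F -> a.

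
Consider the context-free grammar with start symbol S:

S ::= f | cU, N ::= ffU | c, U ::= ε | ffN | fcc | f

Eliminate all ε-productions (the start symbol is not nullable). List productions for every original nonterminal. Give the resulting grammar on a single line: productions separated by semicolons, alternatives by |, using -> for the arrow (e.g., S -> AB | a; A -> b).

Nullable set: {U}.
S -> cU: U nullable, giving c | cU.
N -> ffU: U nullable, giving ff | ffU.
Drop U -> ε.
Unchanged (no nullable symbols): S -> f; N -> c; U -> f; U -> fcc; U -> ffN.

S -> c | f | cU; N -> c | ff | ffU; U -> f | fcc | ffN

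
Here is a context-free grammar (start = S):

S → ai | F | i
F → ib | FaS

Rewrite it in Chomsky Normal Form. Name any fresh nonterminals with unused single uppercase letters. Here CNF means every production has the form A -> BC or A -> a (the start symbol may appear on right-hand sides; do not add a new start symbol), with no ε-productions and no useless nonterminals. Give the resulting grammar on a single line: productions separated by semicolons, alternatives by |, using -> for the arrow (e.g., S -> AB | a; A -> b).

S -> i | AB | BC | FE; A -> a; B -> i; C -> b; D -> AS; E -> AS; F -> BC | FD

No ε-productions.
After unit-elimination: S -> i | ai | ib | FaS; F -> ib | FaS.
TERM: introduce A -> a, C -> b, B -> i and substitute in every rule of length ≥2.
BIN: F -> FAS becomes F -> FD, D -> AS; S -> FAS becomes S -> FE, E -> AS.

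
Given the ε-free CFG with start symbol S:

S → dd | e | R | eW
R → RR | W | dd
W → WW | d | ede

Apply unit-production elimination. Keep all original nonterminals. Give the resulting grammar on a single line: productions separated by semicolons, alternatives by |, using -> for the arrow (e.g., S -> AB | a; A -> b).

S -> d | e | RR | WW | dd | eW | ede; R -> d | RR | WW | dd | ede; W -> d | WW | ede

Unit productions: R->W, S->R.
Unit pairs (A ⇒* B via units): (R,W), (S,R), (S,W).
S: inherits non-unit rules of {R, S, W} → RR | WW | d | dd | e | eW | ede.
R: inherits non-unit rules of {R, W} → RR | WW | d | dd | ede.
W: inherits non-unit rules of {W} → WW | d | ede.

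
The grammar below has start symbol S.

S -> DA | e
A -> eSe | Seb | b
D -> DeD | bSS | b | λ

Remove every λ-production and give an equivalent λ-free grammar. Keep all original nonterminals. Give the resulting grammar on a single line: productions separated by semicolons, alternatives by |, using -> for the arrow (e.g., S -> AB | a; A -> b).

S -> A | e | DA; A -> b | Seb | eSe; D -> b | e | De | eD | DeD | bSS

Nullable set: {D}.
S -> DA: D nullable, giving A | DA.
Drop D -> λ.
D -> DeD: D, D nullable, giving De | DeD | e | eD.
Unchanged (no nullable symbols): S -> e; A -> Seb; A -> b; A -> eSe; D -> b; D -> bSS.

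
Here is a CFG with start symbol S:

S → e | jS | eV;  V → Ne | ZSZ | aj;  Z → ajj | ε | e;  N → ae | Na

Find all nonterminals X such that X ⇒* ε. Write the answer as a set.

Directly nullable (have an ε-rule): {Z}.
Not nullable: N, S, V — each has a terminal in every rule's right-hand side or depends on a non-nullable symbol.

{Z}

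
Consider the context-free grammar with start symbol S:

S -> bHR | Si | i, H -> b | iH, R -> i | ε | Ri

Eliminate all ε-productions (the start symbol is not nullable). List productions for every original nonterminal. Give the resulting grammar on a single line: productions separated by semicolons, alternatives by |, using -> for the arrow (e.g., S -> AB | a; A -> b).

Nullable set: {R}.
S -> bHR: R nullable, giving bH | bHR.
Drop R -> ε.
R -> Ri: R nullable, giving Ri | i.
Unchanged (no nullable symbols): S -> Si; S -> i; H -> b; H -> iH; R -> i.

S -> i | Si | bH | bHR; H -> b | iH; R -> i | Ri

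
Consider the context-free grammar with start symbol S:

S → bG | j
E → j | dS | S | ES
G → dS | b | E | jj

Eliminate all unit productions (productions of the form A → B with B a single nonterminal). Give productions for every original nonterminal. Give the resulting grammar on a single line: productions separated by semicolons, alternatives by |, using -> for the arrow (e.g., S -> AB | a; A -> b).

Unit productions: E->S, G->E.
Unit pairs (A ⇒* B via units): (E,S), (G,E), (G,S).
S: inherits non-unit rules of {S} → bG | j.
E: inherits non-unit rules of {E, S} → ES | bG | dS | j.
G: inherits non-unit rules of {E, G, S} → ES | b | bG | dS | j | jj.

S -> j | bG; E -> j | ES | bG | dS; G -> b | j | ES | bG | dS | jj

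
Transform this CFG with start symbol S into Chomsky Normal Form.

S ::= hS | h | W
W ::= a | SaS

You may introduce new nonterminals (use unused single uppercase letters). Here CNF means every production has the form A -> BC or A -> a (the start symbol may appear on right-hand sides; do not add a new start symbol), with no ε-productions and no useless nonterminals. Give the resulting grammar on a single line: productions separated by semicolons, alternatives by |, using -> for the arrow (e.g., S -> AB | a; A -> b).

S -> a | h | BS | SC; A -> a; B -> h; C -> AS

No ε-productions.
After unit-elimination: S -> a | h | hS | SaS; W -> a | SaS.
TERM: introduce A -> a, B -> h and substitute in every rule of length ≥2.
BIN: S -> SAS becomes S -> SC, C -> AS; W -> SAS becomes W -> SD, D -> AS.
Drop unreachable/unproductive: W.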